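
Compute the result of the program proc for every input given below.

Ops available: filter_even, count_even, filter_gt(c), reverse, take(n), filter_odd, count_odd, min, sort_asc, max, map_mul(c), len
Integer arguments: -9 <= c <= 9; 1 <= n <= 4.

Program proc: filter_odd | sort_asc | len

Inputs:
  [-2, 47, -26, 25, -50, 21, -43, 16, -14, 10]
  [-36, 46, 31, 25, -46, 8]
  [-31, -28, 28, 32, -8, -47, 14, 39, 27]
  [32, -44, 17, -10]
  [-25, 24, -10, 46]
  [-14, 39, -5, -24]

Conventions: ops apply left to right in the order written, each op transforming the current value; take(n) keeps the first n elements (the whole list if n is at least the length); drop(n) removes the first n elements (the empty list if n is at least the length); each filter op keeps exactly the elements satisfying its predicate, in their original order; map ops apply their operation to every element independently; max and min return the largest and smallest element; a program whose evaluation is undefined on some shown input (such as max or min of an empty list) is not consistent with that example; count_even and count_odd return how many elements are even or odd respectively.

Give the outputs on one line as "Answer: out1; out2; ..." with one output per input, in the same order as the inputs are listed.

Execution, op by op:
  [-2, 47, -26, 25, -50, 21, -43, 16, -14, 10] -> [47, 25, 21, -43] -> [-43, 21, 25, 47] -> 4
  [-36, 46, 31, 25, -46, 8] -> [31, 25] -> [25, 31] -> 2
  [-31, -28, 28, 32, -8, -47, 14, 39, 27] -> [-31, -47, 39, 27] -> [-47, -31, 27, 39] -> 4
  [32, -44, 17, -10] -> [17] -> [17] -> 1
  [-25, 24, -10, 46] -> [-25] -> [-25] -> 1
  [-14, 39, -5, -24] -> [39, -5] -> [-5, 39] -> 2

4; 2; 4; 1; 1; 2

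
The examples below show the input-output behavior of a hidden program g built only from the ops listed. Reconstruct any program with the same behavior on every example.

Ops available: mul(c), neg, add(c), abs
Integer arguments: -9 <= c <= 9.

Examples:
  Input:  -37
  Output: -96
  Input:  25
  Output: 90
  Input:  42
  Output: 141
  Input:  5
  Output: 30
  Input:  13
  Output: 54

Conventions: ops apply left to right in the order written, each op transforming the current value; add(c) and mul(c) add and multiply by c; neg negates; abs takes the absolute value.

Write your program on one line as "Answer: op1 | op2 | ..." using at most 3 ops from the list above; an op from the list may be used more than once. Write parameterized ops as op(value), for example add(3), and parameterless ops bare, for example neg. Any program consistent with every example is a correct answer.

add(5) | mul(3)

Check, running the answer program on each example:
  -37 -> -32 -> -96
  25 -> 30 -> 90
  42 -> 47 -> 141
  5 -> 10 -> 30
  13 -> 18 -> 54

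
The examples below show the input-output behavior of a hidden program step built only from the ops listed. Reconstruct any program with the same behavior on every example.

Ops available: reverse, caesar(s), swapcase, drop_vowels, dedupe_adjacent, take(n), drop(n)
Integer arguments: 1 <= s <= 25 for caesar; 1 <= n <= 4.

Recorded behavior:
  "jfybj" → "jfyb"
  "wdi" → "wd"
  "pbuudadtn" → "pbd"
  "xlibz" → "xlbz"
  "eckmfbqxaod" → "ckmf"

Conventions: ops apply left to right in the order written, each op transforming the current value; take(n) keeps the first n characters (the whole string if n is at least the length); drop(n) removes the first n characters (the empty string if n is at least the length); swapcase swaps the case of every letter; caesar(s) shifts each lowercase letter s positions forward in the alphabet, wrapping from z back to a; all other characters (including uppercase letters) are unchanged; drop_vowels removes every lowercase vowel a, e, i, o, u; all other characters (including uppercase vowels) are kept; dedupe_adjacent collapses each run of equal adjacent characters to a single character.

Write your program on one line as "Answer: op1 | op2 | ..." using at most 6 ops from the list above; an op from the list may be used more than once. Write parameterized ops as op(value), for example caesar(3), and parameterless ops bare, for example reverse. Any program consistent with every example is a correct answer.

drop_vowels | swapcase | take(4) | swapcase | dedupe_adjacent

Check, running the answer program on each example:
  "jfybj" -> "jfybj" -> "JFYBJ" -> "JFYB" -> "jfyb" -> "jfyb"
  "wdi" -> "wd" -> "WD" -> "WD" -> "wd" -> "wd"
  "pbuudadtn" -> "pbddtn" -> "PBDDTN" -> "PBDD" -> "pbdd" -> "pbd"
  "xlibz" -> "xlbz" -> "XLBZ" -> "XLBZ" -> "xlbz" -> "xlbz"
  "eckmfbqxaod" -> "ckmfbqxd" -> "CKMFBQXD" -> "CKMF" -> "ckmf" -> "ckmf"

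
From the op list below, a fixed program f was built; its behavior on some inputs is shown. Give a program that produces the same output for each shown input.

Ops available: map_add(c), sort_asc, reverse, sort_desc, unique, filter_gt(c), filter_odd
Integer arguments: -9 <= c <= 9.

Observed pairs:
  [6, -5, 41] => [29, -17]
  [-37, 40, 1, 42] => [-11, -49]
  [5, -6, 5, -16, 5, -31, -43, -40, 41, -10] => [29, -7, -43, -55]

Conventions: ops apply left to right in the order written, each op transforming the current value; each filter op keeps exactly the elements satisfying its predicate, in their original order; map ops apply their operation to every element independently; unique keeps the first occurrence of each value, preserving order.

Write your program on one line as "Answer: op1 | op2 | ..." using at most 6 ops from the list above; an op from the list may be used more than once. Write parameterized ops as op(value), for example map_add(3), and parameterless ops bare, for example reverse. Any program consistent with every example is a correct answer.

unique | filter_odd | map_add(-4) | map_add(-8) | sort_desc

Check, running the answer program on each example:
  [6, -5, 41] -> [6, -5, 41] -> [-5, 41] -> [-9, 37] -> [-17, 29] -> [29, -17]
  [-37, 40, 1, 42] -> [-37, 40, 1, 42] -> [-37, 1] -> [-41, -3] -> [-49, -11] -> [-11, -49]
  [5, -6, 5, -16, 5, -31, -43, -40, 41, -10] -> [5, -6, -16, -31, -43, -40, 41, -10] -> [5, -31, -43, 41] -> [1, -35, -47, 37] -> [-7, -43, -55, 29] -> [29, -7, -43, -55]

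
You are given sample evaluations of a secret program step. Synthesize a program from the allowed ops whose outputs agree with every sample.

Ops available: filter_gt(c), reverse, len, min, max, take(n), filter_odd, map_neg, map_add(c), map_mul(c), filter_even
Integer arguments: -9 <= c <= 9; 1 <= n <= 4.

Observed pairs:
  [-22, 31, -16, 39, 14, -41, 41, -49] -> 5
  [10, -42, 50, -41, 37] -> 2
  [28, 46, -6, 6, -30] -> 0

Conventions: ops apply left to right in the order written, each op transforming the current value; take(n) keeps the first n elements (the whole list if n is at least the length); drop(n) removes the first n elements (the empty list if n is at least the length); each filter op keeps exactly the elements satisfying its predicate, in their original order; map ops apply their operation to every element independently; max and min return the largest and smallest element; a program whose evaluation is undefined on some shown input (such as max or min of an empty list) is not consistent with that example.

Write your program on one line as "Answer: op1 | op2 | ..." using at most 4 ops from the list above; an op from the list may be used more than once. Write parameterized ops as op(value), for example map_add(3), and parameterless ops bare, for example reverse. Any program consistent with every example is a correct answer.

filter_odd | map_add(8) | len

Check, running the answer program on each example:
  [-22, 31, -16, 39, 14, -41, 41, -49] -> [31, 39, -41, 41, -49] -> [39, 47, -33, 49, -41] -> 5
  [10, -42, 50, -41, 37] -> [-41, 37] -> [-33, 45] -> 2
  [28, 46, -6, 6, -30] -> [] -> [] -> 0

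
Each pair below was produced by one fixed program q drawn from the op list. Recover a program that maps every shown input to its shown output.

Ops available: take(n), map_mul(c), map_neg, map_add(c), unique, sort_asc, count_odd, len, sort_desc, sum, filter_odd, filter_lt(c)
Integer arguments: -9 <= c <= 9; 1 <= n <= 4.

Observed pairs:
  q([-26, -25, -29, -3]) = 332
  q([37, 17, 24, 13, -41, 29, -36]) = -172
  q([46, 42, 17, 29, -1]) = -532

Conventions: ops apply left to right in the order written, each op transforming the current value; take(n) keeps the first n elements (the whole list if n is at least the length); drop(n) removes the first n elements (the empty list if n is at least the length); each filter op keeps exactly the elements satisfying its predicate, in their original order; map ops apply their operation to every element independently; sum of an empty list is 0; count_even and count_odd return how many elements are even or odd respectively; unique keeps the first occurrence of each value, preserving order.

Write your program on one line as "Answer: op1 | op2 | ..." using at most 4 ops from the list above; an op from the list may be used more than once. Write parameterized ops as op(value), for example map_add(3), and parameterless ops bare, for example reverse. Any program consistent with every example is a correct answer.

map_neg | map_mul(4) | sum

Check, running the answer program on each example:
  [-26, -25, -29, -3] -> [26, 25, 29, 3] -> [104, 100, 116, 12] -> 332
  [37, 17, 24, 13, -41, 29, -36] -> [-37, -17, -24, -13, 41, -29, 36] -> [-148, -68, -96, -52, 164, -116, 144] -> -172
  [46, 42, 17, 29, -1] -> [-46, -42, -17, -29, 1] -> [-184, -168, -68, -116, 4] -> -532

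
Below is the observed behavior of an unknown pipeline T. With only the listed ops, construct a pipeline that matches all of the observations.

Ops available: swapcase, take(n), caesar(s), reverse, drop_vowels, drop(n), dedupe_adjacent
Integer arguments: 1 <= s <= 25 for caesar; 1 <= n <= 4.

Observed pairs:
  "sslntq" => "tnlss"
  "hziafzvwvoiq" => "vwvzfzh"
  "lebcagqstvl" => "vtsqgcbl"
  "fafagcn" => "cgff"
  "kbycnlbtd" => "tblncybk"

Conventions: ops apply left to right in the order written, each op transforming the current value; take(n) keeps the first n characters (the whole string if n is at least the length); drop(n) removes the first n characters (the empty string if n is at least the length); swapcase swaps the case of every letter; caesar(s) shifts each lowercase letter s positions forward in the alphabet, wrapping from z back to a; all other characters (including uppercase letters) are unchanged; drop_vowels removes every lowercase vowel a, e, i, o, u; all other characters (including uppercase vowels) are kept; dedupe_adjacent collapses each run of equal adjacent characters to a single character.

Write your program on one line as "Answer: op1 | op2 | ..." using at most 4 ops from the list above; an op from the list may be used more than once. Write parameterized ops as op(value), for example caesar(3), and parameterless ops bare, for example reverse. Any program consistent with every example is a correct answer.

drop_vowels | reverse | drop(1)

Check, running the answer program on each example:
  "sslntq" -> "sslntq" -> "qtnlss" -> "tnlss"
  "hziafzvwvoiq" -> "hzfzvwvq" -> "qvwvzfzh" -> "vwvzfzh"
  "lebcagqstvl" -> "lbcgqstvl" -> "lvtsqgcbl" -> "vtsqgcbl"
  "fafagcn" -> "ffgcn" -> "ncgff" -> "cgff"
  "kbycnlbtd" -> "kbycnlbtd" -> "dtblncybk" -> "tblncybk"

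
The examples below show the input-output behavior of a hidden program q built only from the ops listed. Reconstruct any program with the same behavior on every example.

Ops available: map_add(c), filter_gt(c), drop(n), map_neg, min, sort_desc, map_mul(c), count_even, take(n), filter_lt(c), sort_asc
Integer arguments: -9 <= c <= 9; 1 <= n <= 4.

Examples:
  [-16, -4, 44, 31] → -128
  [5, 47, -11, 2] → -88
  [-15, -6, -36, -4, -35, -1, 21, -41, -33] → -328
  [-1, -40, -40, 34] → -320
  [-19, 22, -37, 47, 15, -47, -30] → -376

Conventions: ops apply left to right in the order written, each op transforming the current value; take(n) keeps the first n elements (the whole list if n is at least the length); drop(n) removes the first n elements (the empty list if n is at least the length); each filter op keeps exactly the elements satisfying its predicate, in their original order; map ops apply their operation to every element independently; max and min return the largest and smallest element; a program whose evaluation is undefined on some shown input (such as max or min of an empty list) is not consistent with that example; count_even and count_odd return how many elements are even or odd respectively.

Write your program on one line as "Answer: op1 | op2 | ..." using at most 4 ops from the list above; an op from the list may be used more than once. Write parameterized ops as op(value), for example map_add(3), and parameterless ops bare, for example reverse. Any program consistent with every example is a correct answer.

map_mul(-2) | map_mul(-4) | min

Check, running the answer program on each example:
  [-16, -4, 44, 31] -> [32, 8, -88, -62] -> [-128, -32, 352, 248] -> -128
  [5, 47, -11, 2] -> [-10, -94, 22, -4] -> [40, 376, -88, 16] -> -88
  [-15, -6, -36, -4, -35, -1, 21, -41, -33] -> [30, 12, 72, 8, 70, 2, -42, 82, 66] -> [-120, -48, -288, -32, -280, -8, 168, -328, -264] -> -328
  [-1, -40, -40, 34] -> [2, 80, 80, -68] -> [-8, -320, -320, 272] -> -320
  [-19, 22, -37, 47, 15, -47, -30] -> [38, -44, 74, -94, -30, 94, 60] -> [-152, 176, -296, 376, 120, -376, -240] -> -376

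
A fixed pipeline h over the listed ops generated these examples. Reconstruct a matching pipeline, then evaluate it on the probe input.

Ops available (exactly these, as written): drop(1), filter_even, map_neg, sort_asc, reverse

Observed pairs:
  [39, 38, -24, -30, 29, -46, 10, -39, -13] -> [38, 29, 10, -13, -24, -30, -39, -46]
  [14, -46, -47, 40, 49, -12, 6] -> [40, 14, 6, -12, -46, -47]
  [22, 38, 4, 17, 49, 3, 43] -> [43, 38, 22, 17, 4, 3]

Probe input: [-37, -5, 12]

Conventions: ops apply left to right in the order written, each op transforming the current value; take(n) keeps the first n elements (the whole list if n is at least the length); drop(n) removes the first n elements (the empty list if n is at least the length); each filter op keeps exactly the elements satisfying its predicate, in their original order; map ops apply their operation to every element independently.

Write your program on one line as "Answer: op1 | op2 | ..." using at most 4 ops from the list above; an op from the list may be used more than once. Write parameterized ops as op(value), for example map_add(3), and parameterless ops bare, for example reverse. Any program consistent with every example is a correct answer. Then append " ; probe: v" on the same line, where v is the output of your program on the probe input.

sort_asc | reverse | drop(1) ; probe: [-5, -37]

Check, running the answer program on each example:
  [39, 38, -24, -30, 29, -46, 10, -39, -13] -> [-46, -39, -30, -24, -13, 10, 29, 38, 39] -> [39, 38, 29, 10, -13, -24, -30, -39, -46] -> [38, 29, 10, -13, -24, -30, -39, -46]
  [14, -46, -47, 40, 49, -12, 6] -> [-47, -46, -12, 6, 14, 40, 49] -> [49, 40, 14, 6, -12, -46, -47] -> [40, 14, 6, -12, -46, -47]
  [22, 38, 4, 17, 49, 3, 43] -> [3, 4, 17, 22, 38, 43, 49] -> [49, 43, 38, 22, 17, 4, 3] -> [43, 38, 22, 17, 4, 3]
  probe: [-37, -5, 12] -> [-37, -5, 12] -> [12, -5, -37] -> [-5, -37]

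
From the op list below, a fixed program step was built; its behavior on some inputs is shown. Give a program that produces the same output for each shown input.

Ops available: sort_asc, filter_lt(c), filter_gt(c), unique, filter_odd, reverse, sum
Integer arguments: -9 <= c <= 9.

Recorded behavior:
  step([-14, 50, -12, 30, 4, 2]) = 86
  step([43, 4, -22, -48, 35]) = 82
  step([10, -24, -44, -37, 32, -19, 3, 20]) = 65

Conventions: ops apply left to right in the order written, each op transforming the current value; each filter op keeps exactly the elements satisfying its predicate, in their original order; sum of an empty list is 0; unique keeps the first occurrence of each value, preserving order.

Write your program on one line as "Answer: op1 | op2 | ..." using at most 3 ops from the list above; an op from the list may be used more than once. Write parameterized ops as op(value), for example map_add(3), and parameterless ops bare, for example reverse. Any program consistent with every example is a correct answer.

filter_gt(-3) | sum

Check, running the answer program on each example:
  [-14, 50, -12, 30, 4, 2] -> [50, 30, 4, 2] -> 86
  [43, 4, -22, -48, 35] -> [43, 4, 35] -> 82
  [10, -24, -44, -37, 32, -19, 3, 20] -> [10, 32, 3, 20] -> 65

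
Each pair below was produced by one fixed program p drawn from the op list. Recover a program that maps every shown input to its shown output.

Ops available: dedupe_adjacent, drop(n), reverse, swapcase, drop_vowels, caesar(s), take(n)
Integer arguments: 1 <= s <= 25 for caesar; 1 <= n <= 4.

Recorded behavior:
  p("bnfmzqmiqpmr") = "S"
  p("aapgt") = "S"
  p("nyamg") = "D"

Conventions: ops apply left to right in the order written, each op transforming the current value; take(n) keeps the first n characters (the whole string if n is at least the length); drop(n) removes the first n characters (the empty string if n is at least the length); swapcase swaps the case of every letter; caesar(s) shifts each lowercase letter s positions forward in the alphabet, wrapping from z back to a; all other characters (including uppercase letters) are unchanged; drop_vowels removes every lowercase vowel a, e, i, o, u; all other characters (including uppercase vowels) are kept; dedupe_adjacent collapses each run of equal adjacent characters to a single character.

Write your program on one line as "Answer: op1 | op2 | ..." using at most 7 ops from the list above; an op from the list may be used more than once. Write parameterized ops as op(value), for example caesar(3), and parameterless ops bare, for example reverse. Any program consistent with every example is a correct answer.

caesar(3) | swapcase | reverse | take(3) | reverse | take(1)

Check, running the answer program on each example:
  "bnfmzqmiqpmr" -> "eqipctpltspu" -> "EQIPCTPLTSPU" -> "UPSTLPTCPIQE" -> "UPS" -> "SPU" -> "S"
  "aapgt" -> "ddsjw" -> "DDSJW" -> "WJSDD" -> "WJS" -> "SJW" -> "S"
  "nyamg" -> "qbdpj" -> "QBDPJ" -> "JPDBQ" -> "JPD" -> "DPJ" -> "D"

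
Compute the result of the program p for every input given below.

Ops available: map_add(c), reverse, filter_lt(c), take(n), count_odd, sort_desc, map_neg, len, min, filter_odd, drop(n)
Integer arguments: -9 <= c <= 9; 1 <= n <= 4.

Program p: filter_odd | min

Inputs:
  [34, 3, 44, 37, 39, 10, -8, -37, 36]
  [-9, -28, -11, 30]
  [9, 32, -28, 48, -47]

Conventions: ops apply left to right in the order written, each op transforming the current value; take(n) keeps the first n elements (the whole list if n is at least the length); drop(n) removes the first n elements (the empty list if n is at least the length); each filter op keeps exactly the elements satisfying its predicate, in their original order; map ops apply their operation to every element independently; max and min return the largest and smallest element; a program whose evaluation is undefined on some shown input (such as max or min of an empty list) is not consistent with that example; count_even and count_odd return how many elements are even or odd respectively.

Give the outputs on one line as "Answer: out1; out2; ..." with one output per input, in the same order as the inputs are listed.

Execution, op by op:
  [34, 3, 44, 37, 39, 10, -8, -37, 36] -> [3, 37, 39, -37] -> -37
  [-9, -28, -11, 30] -> [-9, -11] -> -11
  [9, 32, -28, 48, -47] -> [9, -47] -> -47

-37; -11; -47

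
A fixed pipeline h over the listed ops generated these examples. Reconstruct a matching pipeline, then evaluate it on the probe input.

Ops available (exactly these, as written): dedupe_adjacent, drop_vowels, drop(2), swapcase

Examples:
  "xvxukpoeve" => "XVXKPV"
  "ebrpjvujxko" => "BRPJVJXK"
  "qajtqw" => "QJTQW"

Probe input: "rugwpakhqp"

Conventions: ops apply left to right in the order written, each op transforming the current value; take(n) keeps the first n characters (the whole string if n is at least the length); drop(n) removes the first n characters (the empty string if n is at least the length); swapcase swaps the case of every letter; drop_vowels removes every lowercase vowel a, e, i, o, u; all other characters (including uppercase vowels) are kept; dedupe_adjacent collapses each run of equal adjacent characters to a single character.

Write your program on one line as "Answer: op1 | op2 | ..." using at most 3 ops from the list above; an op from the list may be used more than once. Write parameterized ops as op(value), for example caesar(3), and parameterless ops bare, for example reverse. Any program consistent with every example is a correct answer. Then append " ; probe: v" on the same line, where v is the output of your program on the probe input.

drop_vowels | swapcase ; probe: "RGWPKHQP"

Check, running the answer program on each example:
  "xvxukpoeve" -> "xvxkpv" -> "XVXKPV"
  "ebrpjvujxko" -> "brpjvjxk" -> "BRPJVJXK"
  "qajtqw" -> "qjtqw" -> "QJTQW"
  probe: "rugwpakhqp" -> "rgwpkhqp" -> "RGWPKHQP"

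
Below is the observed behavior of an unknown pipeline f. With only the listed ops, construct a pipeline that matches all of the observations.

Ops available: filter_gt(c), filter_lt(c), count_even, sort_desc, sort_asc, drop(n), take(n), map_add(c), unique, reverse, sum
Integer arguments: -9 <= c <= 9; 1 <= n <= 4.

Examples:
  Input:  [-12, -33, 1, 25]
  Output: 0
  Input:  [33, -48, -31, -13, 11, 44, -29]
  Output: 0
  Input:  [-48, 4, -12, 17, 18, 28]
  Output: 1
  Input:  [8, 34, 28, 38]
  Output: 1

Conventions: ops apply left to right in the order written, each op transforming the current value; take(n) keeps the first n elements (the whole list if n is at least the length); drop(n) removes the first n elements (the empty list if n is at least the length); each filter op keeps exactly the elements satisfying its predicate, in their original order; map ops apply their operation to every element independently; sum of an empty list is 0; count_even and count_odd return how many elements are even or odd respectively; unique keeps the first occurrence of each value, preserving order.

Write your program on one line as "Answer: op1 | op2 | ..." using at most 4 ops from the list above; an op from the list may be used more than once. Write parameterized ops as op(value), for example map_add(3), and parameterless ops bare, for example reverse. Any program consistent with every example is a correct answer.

take(2) | filter_gt(-8) | take(1) | count_even

Check, running the answer program on each example:
  [-12, -33, 1, 25] -> [-12, -33] -> [] -> [] -> 0
  [33, -48, -31, -13, 11, 44, -29] -> [33, -48] -> [33] -> [33] -> 0
  [-48, 4, -12, 17, 18, 28] -> [-48, 4] -> [4] -> [4] -> 1
  [8, 34, 28, 38] -> [8, 34] -> [8, 34] -> [8] -> 1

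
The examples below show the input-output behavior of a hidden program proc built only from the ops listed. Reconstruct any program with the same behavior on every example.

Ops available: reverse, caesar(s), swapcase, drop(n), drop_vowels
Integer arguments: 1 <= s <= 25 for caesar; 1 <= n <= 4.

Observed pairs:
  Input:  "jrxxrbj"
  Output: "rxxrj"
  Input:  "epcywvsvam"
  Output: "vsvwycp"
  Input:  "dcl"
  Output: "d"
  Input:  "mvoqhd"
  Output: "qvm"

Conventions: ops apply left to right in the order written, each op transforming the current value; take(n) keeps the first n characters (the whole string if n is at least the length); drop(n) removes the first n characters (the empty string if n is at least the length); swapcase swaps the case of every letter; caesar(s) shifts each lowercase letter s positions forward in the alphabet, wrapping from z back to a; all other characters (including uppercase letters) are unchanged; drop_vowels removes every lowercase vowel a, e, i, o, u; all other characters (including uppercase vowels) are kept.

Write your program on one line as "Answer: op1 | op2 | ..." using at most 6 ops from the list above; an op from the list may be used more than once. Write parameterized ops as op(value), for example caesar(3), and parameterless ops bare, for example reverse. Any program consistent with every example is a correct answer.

reverse | caesar(20) | drop(2) | caesar(6) | drop_vowels

Check, running the answer program on each example:
  "jrxxrbj" -> "jbrxxrj" -> "dvlrrld" -> "lrrld" -> "rxxrj" -> "rxxrj"
  "epcywvsvam" -> "mavsvwycpe" -> "gupmpqswjy" -> "pmpqswjy" -> "vsvwycpe" -> "vsvwycp"
  "dcl" -> "lcd" -> "fwx" -> "x" -> "d" -> "d"
  "mvoqhd" -> "dhqovm" -> "xbkipg" -> "kipg" -> "qovm" -> "qvm"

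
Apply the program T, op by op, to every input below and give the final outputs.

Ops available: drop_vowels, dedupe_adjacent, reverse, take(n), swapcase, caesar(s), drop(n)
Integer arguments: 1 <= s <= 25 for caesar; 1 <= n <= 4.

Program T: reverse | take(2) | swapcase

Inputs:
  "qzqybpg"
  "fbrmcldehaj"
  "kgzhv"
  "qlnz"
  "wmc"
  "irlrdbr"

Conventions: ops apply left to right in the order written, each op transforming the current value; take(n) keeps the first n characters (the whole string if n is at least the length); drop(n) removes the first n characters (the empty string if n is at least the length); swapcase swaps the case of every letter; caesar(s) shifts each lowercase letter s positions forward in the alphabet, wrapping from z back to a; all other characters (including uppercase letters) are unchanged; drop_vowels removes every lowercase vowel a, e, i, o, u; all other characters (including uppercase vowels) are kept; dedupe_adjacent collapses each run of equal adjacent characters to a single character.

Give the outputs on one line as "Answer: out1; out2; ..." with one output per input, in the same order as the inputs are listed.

"GP"; "JA"; "VH"; "ZN"; "CM"; "RB"

Execution, op by op:
  "qzqybpg" -> "gpbyqzq" -> "gp" -> "GP"
  "fbrmcldehaj" -> "jahedlcmrbf" -> "ja" -> "JA"
  "kgzhv" -> "vhzgk" -> "vh" -> "VH"
  "qlnz" -> "znlq" -> "zn" -> "ZN"
  "wmc" -> "cmw" -> "cm" -> "CM"
  "irlrdbr" -> "rbdrlri" -> "rb" -> "RB"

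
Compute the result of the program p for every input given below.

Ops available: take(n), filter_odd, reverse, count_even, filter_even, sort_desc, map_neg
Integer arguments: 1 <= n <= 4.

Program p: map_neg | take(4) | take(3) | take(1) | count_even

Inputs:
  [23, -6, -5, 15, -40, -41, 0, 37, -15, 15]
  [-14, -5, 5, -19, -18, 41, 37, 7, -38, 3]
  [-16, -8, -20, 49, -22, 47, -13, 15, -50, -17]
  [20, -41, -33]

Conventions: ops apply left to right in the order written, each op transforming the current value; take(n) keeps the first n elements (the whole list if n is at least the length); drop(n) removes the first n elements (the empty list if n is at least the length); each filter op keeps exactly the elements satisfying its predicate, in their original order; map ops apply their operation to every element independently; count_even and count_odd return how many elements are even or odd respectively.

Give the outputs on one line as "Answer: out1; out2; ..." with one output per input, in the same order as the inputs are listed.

0; 1; 1; 1

Execution, op by op:
  [23, -6, -5, 15, -40, -41, 0, 37, -15, 15] -> [-23, 6, 5, -15, 40, 41, 0, -37, 15, -15] -> [-23, 6, 5, -15] -> [-23, 6, 5] -> [-23] -> 0
  [-14, -5, 5, -19, -18, 41, 37, 7, -38, 3] -> [14, 5, -5, 19, 18, -41, -37, -7, 38, -3] -> [14, 5, -5, 19] -> [14, 5, -5] -> [14] -> 1
  [-16, -8, -20, 49, -22, 47, -13, 15, -50, -17] -> [16, 8, 20, -49, 22, -47, 13, -15, 50, 17] -> [16, 8, 20, -49] -> [16, 8, 20] -> [16] -> 1
  [20, -41, -33] -> [-20, 41, 33] -> [-20, 41, 33] -> [-20, 41, 33] -> [-20] -> 1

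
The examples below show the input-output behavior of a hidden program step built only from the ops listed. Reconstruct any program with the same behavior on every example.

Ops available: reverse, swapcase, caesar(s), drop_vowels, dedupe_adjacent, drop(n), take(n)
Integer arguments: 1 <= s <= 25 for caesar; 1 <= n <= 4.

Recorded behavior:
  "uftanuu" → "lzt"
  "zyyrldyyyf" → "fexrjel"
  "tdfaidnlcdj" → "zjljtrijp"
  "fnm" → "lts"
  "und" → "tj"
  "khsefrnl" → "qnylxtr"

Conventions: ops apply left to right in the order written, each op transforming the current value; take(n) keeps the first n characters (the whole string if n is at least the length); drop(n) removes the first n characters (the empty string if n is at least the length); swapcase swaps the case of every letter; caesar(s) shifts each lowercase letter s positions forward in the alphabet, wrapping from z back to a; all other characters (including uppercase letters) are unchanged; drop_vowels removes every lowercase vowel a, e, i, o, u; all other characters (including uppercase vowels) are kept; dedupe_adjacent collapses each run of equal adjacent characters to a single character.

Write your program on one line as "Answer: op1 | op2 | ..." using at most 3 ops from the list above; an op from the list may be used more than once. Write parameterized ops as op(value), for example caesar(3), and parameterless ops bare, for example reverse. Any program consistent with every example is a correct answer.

dedupe_adjacent | drop_vowels | caesar(6)

Check, running the answer program on each example:
  "uftanuu" -> "uftanu" -> "ftn" -> "lzt"
  "zyyrldyyyf" -> "zyrldyf" -> "zyrldyf" -> "fexrjel"
  "tdfaidnlcdj" -> "tdfaidnlcdj" -> "tdfdnlcdj" -> "zjljtrijp"
  "fnm" -> "fnm" -> "fnm" -> "lts"
  "und" -> "und" -> "nd" -> "tj"
  "khsefrnl" -> "khsefrnl" -> "khsfrnl" -> "qnylxtr"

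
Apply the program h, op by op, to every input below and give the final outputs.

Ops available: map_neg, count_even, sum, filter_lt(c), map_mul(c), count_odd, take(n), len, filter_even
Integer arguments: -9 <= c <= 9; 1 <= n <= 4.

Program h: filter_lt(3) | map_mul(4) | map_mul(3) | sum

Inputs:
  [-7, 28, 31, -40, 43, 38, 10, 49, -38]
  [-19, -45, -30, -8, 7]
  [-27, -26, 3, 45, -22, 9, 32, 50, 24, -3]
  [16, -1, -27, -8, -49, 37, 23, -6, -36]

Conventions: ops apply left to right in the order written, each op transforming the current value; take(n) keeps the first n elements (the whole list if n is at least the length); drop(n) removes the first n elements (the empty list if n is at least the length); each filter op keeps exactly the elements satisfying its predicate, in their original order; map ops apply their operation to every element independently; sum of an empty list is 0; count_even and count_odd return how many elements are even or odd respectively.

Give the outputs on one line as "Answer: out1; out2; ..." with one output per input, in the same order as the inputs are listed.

Execution, op by op:
  [-7, 28, 31, -40, 43, 38, 10, 49, -38] -> [-7, -40, -38] -> [-28, -160, -152] -> [-84, -480, -456] -> -1020
  [-19, -45, -30, -8, 7] -> [-19, -45, -30, -8] -> [-76, -180, -120, -32] -> [-228, -540, -360, -96] -> -1224
  [-27, -26, 3, 45, -22, 9, 32, 50, 24, -3] -> [-27, -26, -22, -3] -> [-108, -104, -88, -12] -> [-324, -312, -264, -36] -> -936
  [16, -1, -27, -8, -49, 37, 23, -6, -36] -> [-1, -27, -8, -49, -6, -36] -> [-4, -108, -32, -196, -24, -144] -> [-12, -324, -96, -588, -72, -432] -> -1524

-1020; -1224; -936; -1524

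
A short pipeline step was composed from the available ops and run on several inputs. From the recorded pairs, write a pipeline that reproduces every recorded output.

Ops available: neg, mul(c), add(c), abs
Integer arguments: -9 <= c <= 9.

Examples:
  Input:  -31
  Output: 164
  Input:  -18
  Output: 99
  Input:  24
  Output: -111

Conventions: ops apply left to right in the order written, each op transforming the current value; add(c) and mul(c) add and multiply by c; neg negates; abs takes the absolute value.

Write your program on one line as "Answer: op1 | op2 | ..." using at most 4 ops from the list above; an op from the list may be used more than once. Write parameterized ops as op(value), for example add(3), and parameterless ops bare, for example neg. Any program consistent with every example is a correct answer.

mul(5) | add(-9) | neg

Check, running the answer program on each example:
  -31 -> -155 -> -164 -> 164
  -18 -> -90 -> -99 -> 99
  24 -> 120 -> 111 -> -111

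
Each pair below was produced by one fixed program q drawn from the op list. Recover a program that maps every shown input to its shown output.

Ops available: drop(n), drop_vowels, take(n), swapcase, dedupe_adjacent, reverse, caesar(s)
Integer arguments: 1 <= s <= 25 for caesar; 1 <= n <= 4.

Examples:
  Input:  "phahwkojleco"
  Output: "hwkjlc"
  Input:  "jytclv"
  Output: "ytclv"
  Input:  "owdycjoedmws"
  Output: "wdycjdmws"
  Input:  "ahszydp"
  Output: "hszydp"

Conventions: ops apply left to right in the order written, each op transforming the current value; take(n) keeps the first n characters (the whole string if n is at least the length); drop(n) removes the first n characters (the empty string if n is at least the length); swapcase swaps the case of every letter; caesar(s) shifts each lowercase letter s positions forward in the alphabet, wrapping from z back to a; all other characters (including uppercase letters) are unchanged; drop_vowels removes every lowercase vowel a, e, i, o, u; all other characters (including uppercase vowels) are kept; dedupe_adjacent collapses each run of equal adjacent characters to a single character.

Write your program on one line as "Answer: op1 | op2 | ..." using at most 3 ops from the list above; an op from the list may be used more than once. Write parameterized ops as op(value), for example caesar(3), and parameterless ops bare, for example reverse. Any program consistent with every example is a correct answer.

drop(1) | drop_vowels | dedupe_adjacent

Check, running the answer program on each example:
  "phahwkojleco" -> "hahwkojleco" -> "hhwkjlc" -> "hwkjlc"
  "jytclv" -> "ytclv" -> "ytclv" -> "ytclv"
  "owdycjoedmws" -> "wdycjoedmws" -> "wdycjdmws" -> "wdycjdmws"
  "ahszydp" -> "hszydp" -> "hszydp" -> "hszydp"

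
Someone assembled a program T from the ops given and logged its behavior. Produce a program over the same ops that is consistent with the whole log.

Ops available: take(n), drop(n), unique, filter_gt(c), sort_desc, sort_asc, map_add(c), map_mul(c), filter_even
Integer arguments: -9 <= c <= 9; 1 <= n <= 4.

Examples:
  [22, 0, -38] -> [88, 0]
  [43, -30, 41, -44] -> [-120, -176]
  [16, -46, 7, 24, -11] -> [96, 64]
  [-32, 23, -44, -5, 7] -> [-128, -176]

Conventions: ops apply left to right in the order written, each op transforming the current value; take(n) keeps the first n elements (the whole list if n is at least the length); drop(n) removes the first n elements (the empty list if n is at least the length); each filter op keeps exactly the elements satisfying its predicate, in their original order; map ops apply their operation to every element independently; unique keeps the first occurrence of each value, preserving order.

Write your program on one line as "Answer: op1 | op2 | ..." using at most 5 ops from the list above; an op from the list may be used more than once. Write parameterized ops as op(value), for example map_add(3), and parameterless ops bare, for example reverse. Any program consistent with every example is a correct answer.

filter_even | sort_desc | take(2) | map_mul(4)

Check, running the answer program on each example:
  [22, 0, -38] -> [22, 0, -38] -> [22, 0, -38] -> [22, 0] -> [88, 0]
  [43, -30, 41, -44] -> [-30, -44] -> [-30, -44] -> [-30, -44] -> [-120, -176]
  [16, -46, 7, 24, -11] -> [16, -46, 24] -> [24, 16, -46] -> [24, 16] -> [96, 64]
  [-32, 23, -44, -5, 7] -> [-32, -44] -> [-32, -44] -> [-32, -44] -> [-128, -176]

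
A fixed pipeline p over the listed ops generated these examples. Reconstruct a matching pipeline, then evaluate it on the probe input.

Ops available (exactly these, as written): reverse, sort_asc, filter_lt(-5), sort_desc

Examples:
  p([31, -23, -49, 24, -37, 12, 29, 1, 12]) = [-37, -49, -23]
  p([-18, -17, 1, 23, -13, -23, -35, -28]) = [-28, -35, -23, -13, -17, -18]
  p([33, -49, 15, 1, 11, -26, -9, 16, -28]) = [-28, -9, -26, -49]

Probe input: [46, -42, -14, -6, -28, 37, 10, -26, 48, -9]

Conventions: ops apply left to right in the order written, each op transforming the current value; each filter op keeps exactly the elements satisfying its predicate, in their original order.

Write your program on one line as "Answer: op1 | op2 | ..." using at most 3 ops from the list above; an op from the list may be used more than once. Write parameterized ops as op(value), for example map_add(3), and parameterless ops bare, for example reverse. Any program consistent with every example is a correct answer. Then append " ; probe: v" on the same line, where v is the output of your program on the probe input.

reverse | filter_lt(-5) ; probe: [-9, -26, -28, -6, -14, -42]

Check, running the answer program on each example:
  [31, -23, -49, 24, -37, 12, 29, 1, 12] -> [12, 1, 29, 12, -37, 24, -49, -23, 31] -> [-37, -49, -23]
  [-18, -17, 1, 23, -13, -23, -35, -28] -> [-28, -35, -23, -13, 23, 1, -17, -18] -> [-28, -35, -23, -13, -17, -18]
  [33, -49, 15, 1, 11, -26, -9, 16, -28] -> [-28, 16, -9, -26, 11, 1, 15, -49, 33] -> [-28, -9, -26, -49]
  probe: [46, -42, -14, -6, -28, 37, 10, -26, 48, -9] -> [-9, 48, -26, 10, 37, -28, -6, -14, -42, 46] -> [-9, -26, -28, -6, -14, -42]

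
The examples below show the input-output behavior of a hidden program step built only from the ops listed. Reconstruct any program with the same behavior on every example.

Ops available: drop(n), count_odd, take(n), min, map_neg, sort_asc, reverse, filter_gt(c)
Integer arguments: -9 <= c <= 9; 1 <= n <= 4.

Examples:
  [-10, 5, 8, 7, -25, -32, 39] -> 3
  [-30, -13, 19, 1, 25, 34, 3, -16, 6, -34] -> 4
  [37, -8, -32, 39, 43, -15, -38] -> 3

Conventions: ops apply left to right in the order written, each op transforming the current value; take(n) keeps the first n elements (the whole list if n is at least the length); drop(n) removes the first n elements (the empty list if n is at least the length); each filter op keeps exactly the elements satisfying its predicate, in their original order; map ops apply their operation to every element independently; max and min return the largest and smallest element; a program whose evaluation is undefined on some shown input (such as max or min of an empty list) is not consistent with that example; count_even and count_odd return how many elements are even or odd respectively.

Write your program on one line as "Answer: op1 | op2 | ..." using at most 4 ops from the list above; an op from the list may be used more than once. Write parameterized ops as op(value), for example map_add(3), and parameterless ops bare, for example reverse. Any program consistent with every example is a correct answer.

drop(2) | map_neg | count_odd

Check, running the answer program on each example:
  [-10, 5, 8, 7, -25, -32, 39] -> [8, 7, -25, -32, 39] -> [-8, -7, 25, 32, -39] -> 3
  [-30, -13, 19, 1, 25, 34, 3, -16, 6, -34] -> [19, 1, 25, 34, 3, -16, 6, -34] -> [-19, -1, -25, -34, -3, 16, -6, 34] -> 4
  [37, -8, -32, 39, 43, -15, -38] -> [-32, 39, 43, -15, -38] -> [32, -39, -43, 15, 38] -> 3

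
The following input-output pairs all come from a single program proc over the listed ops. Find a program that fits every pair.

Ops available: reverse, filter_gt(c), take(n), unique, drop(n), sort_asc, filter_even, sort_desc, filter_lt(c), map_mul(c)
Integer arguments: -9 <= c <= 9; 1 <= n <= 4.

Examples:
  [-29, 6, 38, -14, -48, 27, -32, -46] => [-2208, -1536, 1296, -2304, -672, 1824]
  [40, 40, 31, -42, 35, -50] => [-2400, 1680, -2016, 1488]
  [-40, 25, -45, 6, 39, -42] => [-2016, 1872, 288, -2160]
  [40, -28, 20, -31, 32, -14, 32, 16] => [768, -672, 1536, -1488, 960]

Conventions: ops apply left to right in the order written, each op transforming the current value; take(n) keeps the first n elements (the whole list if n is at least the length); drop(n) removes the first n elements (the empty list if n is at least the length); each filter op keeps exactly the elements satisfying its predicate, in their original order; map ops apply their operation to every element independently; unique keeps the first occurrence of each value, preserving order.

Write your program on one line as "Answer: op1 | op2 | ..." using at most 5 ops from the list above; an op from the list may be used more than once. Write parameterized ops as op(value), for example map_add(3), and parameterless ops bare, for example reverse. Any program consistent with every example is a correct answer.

map_mul(-6) | drop(2) | unique | map_mul(-8) | reverse

Check, running the answer program on each example:
  [-29, 6, 38, -14, -48, 27, -32, -46] -> [174, -36, -228, 84, 288, -162, 192, 276] -> [-228, 84, 288, -162, 192, 276] -> [-228, 84, 288, -162, 192, 276] -> [1824, -672, -2304, 1296, -1536, -2208] -> [-2208, -1536, 1296, -2304, -672, 1824]
  [40, 40, 31, -42, 35, -50] -> [-240, -240, -186, 252, -210, 300] -> [-186, 252, -210, 300] -> [-186, 252, -210, 300] -> [1488, -2016, 1680, -2400] -> [-2400, 1680, -2016, 1488]
  [-40, 25, -45, 6, 39, -42] -> [240, -150, 270, -36, -234, 252] -> [270, -36, -234, 252] -> [270, -36, -234, 252] -> [-2160, 288, 1872, -2016] -> [-2016, 1872, 288, -2160]
  [40, -28, 20, -31, 32, -14, 32, 16] -> [-240, 168, -120, 186, -192, 84, -192, -96] -> [-120, 186, -192, 84, -192, -96] -> [-120, 186, -192, 84, -96] -> [960, -1488, 1536, -672, 768] -> [768, -672, 1536, -1488, 960]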